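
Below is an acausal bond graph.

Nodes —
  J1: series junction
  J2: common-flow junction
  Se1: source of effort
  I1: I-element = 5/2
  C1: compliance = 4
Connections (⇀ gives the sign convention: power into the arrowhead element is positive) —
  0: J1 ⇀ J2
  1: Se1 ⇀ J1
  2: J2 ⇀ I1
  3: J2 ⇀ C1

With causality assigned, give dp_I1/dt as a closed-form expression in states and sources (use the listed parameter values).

dp_I1/dt = E_Se1 - q_C1/4

#1 stroke→J1  (Se1: effort source, stroke at far end)
#0 stroke→J2  (only one flow-in slot at J1)
#2 stroke→I1  (I1 integral (f out))
#3 stroke→J2  (1-jn J2 has f-setter on 2)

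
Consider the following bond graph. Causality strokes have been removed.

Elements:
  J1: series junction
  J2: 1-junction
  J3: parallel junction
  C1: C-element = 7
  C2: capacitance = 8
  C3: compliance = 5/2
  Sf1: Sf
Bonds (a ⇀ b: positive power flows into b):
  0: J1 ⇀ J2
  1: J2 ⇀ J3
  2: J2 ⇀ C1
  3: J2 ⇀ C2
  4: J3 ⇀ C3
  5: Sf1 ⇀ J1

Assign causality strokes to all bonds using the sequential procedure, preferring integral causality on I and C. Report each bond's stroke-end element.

b0 stroke→J1
b1 stroke→J2
b2 stroke→J2
b3 stroke→J2
b4 stroke→J3
b5 stroke→Sf1

bond 5 stroke at Sf1  (Sf1 fixes flow; stroke at Sf1)
bond 0 stroke at J1  (J1: bond 5 brought flow, rest push out)
bond 1 stroke at J2  (J2 flow already set via bond 0)
bond 2 stroke at J2  (1-jn J2 has f-setter on 0)
bond 3 stroke at J2  (J2: bond 0 brought flow, rest push out)
bond 4 stroke at J3  (J3 needs exactly one e-in)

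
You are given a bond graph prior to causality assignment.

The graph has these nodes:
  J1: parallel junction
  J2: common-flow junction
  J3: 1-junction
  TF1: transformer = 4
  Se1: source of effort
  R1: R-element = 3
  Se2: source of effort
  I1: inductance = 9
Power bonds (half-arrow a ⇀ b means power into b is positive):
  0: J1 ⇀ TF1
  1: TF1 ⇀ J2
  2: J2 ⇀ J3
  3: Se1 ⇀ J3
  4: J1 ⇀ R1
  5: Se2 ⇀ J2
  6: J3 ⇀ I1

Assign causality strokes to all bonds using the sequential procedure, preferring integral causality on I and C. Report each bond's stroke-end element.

β0 stroke at TF1
β1 stroke at J2
β2 stroke at J3
β3 stroke at J3
β4 stroke at J1
β5 stroke at J2
β6 stroke at I1

β3 stroke→J3  (source Se1 imposes e)
β5 stroke→J2  (Se2: effort source, stroke at far end)
β6 stroke→I1  (prefer integral on I1)
β2 stroke→J3  (common-f at J3 fixed by 6)
β1 stroke→J2  (J2 flow already set via bond 2)
β0 stroke→TF1  (TF TF1: opposite of bond 1)
β4 stroke→J1  (closing 0-jn rule on J1)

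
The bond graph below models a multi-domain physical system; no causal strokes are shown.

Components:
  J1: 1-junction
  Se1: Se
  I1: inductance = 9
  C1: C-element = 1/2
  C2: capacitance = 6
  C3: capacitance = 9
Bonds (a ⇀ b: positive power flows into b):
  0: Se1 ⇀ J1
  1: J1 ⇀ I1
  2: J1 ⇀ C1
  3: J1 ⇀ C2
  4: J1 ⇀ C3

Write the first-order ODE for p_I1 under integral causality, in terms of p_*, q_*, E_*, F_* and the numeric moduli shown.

bond 0 stroke→J1  (source Se1 imposes e)
bond 1 stroke→I1  (I1 integral (f out))
bond 2 stroke→J1  (J1: bond 1 brought flow, rest push out)
bond 3 stroke→J1  (1-jn J1 has f-setter on 1)
bond 4 stroke→J1  (1-jn J1 has f-setter on 1)

dp_I1/dt = E_Se1 - 2*q_C1 - q_C2/6 - q_C3/9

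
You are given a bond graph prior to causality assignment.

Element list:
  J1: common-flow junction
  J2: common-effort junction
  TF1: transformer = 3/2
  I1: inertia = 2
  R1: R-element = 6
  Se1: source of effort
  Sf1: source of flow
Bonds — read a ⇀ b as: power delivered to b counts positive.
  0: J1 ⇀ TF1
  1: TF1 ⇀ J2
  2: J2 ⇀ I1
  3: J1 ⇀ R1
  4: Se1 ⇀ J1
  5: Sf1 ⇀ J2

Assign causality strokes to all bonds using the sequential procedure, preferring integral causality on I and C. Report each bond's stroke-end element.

b4 stroke at J1  (Se1 (Se) sets effort on bond)
b5 stroke at Sf1  (source Sf1 imposes f)
b2 stroke at I1  (I1 integral (f out))
b1 stroke at J2  (J2: last free bond brings effort in)
b0 stroke at TF1  (TF TF1: opposite of bond 1)
b3 stroke at J1  (common-f at J1 fixed by 0)

#0 |TF1
#1 |J2
#2 |I1
#3 |J1
#4 |J1
#5 |Sf1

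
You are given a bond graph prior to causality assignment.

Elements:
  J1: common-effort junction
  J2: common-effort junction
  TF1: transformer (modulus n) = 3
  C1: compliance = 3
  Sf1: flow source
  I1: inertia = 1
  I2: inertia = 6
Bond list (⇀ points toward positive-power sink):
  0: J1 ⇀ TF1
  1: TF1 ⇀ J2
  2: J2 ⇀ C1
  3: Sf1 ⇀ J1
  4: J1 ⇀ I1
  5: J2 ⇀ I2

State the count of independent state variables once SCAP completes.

b3 stroke at Sf1  (Sf1 (Sf) sets flow on bond)
b2 stroke at J2  (C1 outputs effort q/C1)
b1 stroke at TF1  (J2: bond 2 brought effort, rest push out)
b5 stroke at I2  (J2: bond 2 brought effort, rest push out)
b0 stroke at J1  (TF1: transformer flips bond 1)
b4 stroke at I1  (common-e at J1 fixed by 0)

3  (C1, I1, I2 all integral)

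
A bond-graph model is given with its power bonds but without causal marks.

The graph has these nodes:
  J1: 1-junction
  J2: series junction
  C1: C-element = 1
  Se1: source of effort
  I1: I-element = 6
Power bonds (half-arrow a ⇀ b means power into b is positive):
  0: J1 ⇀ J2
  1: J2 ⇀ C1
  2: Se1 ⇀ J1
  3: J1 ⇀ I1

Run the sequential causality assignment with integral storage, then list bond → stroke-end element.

bond 2 stroke at J1  (Se1 fixes effort; stroke away)
bond 1 stroke at J2  (C1 outputs effort q/C1)
bond 0 stroke at J1  (J2: last free bond brings flow in)
bond 3 stroke at I1  (J1: last free bond brings flow in)

bond 0 stroke→J1
bond 1 stroke→J2
bond 2 stroke→J1
bond 3 stroke→I1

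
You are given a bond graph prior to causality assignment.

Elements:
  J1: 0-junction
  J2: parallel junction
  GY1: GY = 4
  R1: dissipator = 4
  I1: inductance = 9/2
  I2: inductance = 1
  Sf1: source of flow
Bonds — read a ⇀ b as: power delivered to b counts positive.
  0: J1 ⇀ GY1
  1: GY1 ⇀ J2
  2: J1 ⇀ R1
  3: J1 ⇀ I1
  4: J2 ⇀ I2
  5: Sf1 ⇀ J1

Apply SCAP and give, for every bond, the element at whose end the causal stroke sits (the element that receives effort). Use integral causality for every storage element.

β5 |Sf1  (Sf1 (Sf) sets flow on bond)
β3 |I1  (I1 integral (f out))
β4 |I2  (I2 outputs flow p/I2)
β1 |J2  (J2: last free bond brings effort in)
β0 |J1  (GY1: gyrator matches bond 1)
β2 |R1  (J1: bond 0 brought effort, rest push out)

bond 0 |J1
bond 1 |J2
bond 2 |R1
bond 3 |I1
bond 4 |I2
bond 5 |Sf1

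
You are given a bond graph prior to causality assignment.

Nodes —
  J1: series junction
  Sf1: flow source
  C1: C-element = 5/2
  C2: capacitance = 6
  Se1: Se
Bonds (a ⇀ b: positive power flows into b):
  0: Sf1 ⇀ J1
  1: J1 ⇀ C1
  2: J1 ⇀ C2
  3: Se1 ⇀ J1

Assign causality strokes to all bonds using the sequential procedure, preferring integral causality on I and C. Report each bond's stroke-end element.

β0 →Sf1  (Sf1 fixes flow; stroke at Sf1)
β3 →J1  (source Se1 imposes e)
β1 →J1  (common-f at J1 fixed by 0)
β2 →J1  (1-jn J1 has f-setter on 0)

β0 →Sf1
β1 →J1
β2 →J1
β3 →J1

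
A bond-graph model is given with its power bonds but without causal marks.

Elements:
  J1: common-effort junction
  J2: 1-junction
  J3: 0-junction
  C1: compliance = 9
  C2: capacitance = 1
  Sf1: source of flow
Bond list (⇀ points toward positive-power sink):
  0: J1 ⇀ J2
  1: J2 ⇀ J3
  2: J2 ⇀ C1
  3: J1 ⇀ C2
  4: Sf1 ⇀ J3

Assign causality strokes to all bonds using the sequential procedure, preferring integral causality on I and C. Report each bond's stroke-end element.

b0 |J2
b1 |J3
b2 |J2
b3 |J1
b4 |Sf1

bond 4 |Sf1  (source Sf1 imposes f)
bond 1 |J3  (closing 0-jn rule on J3)
bond 0 |J2  (1-jn J2 has f-setter on 1)
bond 2 |J2  (J2: bond 1 brought flow, rest push out)
bond 3 |J1  (J1 needs exactly one e-in)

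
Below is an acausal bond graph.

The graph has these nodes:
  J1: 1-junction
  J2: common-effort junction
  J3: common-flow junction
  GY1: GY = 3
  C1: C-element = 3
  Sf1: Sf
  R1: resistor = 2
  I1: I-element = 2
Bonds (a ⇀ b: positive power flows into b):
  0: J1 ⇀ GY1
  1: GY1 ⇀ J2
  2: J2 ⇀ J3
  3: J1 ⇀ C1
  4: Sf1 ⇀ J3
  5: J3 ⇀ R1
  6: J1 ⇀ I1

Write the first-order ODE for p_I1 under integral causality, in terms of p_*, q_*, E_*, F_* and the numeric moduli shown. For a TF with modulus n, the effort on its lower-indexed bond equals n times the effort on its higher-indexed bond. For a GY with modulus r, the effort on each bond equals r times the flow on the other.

b4 →Sf1  (Sf1 (Sf) sets flow on bond)
b2 →J3  (J3 flow already set via bond 4)
b5 →J3  (J3 flow already set via bond 4)
b1 →J2  (closing 0-jn rule on J2)
b0 →J1  (GY1: gyrator matches bond 1)
b3 →J1  (C1 integral (e out))
b6 →I1  (closing 1-jn rule on J1)

dp_I1/dt = -3*F_Sf1 - q_C1/3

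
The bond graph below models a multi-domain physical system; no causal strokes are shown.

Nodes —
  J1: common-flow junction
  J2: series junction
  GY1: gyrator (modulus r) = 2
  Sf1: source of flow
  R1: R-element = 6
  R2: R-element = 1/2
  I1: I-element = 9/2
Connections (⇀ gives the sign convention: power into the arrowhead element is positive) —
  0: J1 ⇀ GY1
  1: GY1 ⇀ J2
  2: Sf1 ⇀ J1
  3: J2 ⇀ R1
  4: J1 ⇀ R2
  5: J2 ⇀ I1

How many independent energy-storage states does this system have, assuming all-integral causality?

bond 2 |Sf1  (source Sf1 imposes f)
bond 0 |J1  (J1: bond 2 brought flow, rest push out)
bond 4 |J1  (1-jn J1 has f-setter on 2)
bond 1 |J2  (through GY1, causality inverts; strokes same side of GY1)
bond 5 |I1  (prefer integral on I1)
bond 3 |J2  (J2: bond 5 brought flow, rest push out)

1  (I1 all integral)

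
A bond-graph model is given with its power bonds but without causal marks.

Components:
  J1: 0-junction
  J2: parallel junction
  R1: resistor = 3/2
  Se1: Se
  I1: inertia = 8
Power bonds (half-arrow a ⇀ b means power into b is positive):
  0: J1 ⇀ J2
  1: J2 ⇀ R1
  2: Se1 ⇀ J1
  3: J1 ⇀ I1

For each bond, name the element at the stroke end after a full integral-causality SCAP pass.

b2 →J1  (source Se1 imposes e)
b0 →J2  (J1: bond 2 brought effort, rest push out)
b3 →I1  (J1 effort already set via bond 2)
b1 →R1  (0-jn J2 has e-setter on 0)

β0 stroke at J2
β1 stroke at R1
β2 stroke at J1
β3 stroke at I1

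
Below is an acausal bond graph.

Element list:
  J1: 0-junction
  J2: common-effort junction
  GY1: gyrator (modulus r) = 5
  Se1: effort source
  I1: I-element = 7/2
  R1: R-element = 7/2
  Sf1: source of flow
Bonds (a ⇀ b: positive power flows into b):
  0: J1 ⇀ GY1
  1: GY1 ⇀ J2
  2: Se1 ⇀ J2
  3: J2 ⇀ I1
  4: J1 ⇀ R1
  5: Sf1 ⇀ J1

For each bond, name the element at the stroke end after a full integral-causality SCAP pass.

#0 →GY1
#1 →GY1
#2 →J2
#3 →I1
#4 →J1
#5 →Sf1

bond 2 stroke at J2  (Se1 fixes effort; stroke away)
bond 5 stroke at Sf1  (Sf1 fixes flow; stroke at Sf1)
bond 1 stroke at GY1  (J2 effort already set via bond 2)
bond 3 stroke at I1  (common-e at J2 fixed by 2)
bond 0 stroke at GY1  (GY GY1: same side as bond 1)
bond 4 stroke at J1  (closing 0-jn rule on J1)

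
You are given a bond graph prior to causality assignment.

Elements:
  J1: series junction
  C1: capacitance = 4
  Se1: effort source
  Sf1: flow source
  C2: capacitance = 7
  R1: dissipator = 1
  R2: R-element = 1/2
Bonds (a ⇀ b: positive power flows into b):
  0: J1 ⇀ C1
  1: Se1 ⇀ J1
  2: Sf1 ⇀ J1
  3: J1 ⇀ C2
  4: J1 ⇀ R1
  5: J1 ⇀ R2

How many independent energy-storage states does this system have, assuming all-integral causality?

2  (C1, C2 all integral)

β1 |J1  (source Se1 imposes e)
β2 |Sf1  (source Sf1 imposes f)
β0 |J1  (J1: bond 2 brought flow, rest push out)
β3 |J1  (1-jn J1 has f-setter on 2)
β4 |J1  (common-f at J1 fixed by 2)
β5 |J1  (1-jn J1 has f-setter on 2)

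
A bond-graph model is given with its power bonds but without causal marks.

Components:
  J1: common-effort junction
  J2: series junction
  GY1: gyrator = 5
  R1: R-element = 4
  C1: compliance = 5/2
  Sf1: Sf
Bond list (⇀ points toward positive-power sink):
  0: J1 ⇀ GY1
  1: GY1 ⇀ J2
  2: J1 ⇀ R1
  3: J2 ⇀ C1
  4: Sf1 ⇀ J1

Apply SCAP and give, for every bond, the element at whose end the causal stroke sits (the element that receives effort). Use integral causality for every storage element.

b0 |GY1
b1 |GY1
b2 |J1
b3 |J2
b4 |Sf1

#4 →Sf1  (Sf1 (Sf) sets flow on bond)
#3 →J2  (prefer integral on C1)
#1 →GY1  (only one flow-in slot at J2)
#0 →GY1  (GY1 both-in/both-out from 1)
#2 →J1  (J1 needs exactly one e-in)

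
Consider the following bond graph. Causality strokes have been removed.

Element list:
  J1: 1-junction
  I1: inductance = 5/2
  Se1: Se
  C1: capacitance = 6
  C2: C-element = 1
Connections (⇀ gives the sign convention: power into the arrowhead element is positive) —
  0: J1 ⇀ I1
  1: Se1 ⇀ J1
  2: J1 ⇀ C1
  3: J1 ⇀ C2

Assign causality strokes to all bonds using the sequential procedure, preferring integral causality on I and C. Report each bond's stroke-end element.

bond 0 stroke at I1
bond 1 stroke at J1
bond 2 stroke at J1
bond 3 stroke at J1

β1 stroke→J1  (Se1 (Se) sets effort on bond)
β0 stroke→I1  (I1 outputs flow p/I1)
β2 stroke→J1  (J1: bond 0 brought flow, rest push out)
β3 stroke→J1  (common-f at J1 fixed by 0)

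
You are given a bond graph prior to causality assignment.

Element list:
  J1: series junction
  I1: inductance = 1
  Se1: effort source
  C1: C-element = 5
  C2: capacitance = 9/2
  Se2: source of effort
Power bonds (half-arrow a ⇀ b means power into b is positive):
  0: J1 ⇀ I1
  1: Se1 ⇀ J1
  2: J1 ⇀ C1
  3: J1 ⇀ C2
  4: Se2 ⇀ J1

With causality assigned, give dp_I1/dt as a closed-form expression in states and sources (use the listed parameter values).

dp_I1/dt = E_Se1 + E_Se2 - q_C1/5 - 2*q_C2/9

β1 →J1  (Se1: effort source, stroke at far end)
β4 →J1  (source Se2 imposes e)
β0 →I1  (I1 outputs flow p/I1)
β2 →J1  (J1: bond 0 brought flow, rest push out)
β3 →J1  (1-jn J1 has f-setter on 0)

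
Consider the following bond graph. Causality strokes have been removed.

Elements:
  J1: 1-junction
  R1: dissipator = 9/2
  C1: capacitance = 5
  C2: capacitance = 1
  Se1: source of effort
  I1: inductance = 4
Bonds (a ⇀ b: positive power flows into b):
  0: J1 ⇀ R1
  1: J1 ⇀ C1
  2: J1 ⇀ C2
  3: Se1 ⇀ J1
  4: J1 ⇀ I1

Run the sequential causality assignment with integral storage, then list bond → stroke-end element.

#3 |J1  (Se1: effort source, stroke at far end)
#1 |J1  (C1 outputs effort q/C1)
#2 |J1  (C2 integral (e out))
#4 |I1  (I1: I, integral causality)
#0 |J1  (J1: bond 4 brought flow, rest push out)

bond 0 →J1
bond 1 →J1
bond 2 →J1
bond 3 →J1
bond 4 →I1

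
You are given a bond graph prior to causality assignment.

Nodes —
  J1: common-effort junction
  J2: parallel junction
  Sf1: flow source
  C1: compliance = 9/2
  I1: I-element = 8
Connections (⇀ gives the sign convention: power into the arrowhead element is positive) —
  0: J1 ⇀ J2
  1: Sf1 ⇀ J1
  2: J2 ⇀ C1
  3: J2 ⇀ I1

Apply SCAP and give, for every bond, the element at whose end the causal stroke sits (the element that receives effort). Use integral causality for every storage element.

b0 stroke→J1
b1 stroke→Sf1
b2 stroke→J2
b3 stroke→I1

β1 stroke at Sf1  (Sf1 (Sf) sets flow on bond)
β0 stroke at J1  (closing 0-jn rule on J1)
β2 stroke at J2  (C1 outputs effort q/C1)
β3 stroke at I1  (J2: bond 2 brought effort, rest push out)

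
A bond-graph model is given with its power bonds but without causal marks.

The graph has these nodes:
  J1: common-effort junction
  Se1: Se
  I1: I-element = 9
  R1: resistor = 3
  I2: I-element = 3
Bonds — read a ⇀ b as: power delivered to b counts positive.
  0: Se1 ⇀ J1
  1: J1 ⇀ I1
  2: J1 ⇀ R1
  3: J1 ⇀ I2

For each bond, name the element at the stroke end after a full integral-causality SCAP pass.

#0 stroke at J1  (Se1 fixes effort; stroke away)
#1 stroke at I1  (J1 effort already set via bond 0)
#2 stroke at R1  (common-e at J1 fixed by 0)
#3 stroke at I2  (J1: bond 0 brought effort, rest push out)

β0 stroke→J1
β1 stroke→I1
β2 stroke→R1
β3 stroke→I2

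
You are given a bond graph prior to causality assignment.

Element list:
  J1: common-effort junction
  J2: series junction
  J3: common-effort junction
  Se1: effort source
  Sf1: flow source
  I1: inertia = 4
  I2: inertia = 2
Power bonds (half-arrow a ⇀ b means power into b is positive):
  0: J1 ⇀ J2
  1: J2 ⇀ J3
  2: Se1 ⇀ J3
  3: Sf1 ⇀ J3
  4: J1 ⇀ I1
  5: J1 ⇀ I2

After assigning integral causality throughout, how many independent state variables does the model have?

2  (I1, I2 all integral)

b2 |J3  (Se1: effort source, stroke at far end)
b3 |Sf1  (Sf1: flow source, stroke at near end)
b1 |J2  (J3: bond 2 brought effort, rest push out)
b0 |J1  (J2 needs exactly one f-in)
b4 |I1  (J1 effort already set via bond 0)
b5 |I2  (J1 effort already set via bond 0)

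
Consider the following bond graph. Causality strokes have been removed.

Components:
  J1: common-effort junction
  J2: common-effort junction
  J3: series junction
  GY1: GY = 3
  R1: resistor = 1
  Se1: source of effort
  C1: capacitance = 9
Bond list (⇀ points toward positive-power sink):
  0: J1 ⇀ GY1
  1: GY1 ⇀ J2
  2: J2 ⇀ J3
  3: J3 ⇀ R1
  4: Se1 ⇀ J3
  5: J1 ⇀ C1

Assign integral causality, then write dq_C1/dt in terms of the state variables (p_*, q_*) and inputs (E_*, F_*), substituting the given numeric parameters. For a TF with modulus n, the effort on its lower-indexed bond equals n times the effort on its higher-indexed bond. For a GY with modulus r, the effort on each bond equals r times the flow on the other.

b4 →J3  (Se1 (Se) sets effort on bond)
b5 →J1  (prefer integral on C1)
b0 →GY1  (common-e at J1 fixed by 5)
b1 →GY1  (GY1 both-in/both-out from 0)
b2 →J2  (J2: last free bond brings effort in)
b3 →J3  (1-jn J3 has f-setter on 2)

dq_C1/dt = E_Se1/3 - q_C1/81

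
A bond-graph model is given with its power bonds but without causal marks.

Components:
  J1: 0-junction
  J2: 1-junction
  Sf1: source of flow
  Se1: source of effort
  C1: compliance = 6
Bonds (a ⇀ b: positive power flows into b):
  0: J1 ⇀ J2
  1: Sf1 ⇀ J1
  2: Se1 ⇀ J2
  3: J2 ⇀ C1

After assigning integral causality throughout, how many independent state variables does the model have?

bond 1 stroke→Sf1  (Sf1 fixes flow; stroke at Sf1)
bond 2 stroke→J2  (Se1: effort source, stroke at far end)
bond 0 stroke→J1  (closing 0-jn rule on J1)
bond 3 stroke→J2  (J2: bond 0 brought flow, rest push out)

1  (C1 all integral)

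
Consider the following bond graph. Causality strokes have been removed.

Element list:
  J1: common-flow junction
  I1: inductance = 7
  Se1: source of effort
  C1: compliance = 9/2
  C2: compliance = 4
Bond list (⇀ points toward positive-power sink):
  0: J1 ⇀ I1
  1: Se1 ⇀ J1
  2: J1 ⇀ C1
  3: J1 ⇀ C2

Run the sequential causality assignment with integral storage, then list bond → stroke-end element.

bond 1 |J1  (Se1 fixes effort; stroke away)
bond 0 |I1  (I1 outputs flow p/I1)
bond 2 |J1  (common-f at J1 fixed by 0)
bond 3 |J1  (J1: bond 0 brought flow, rest push out)

β0 stroke→I1
β1 stroke→J1
β2 stroke→J1
β3 stroke→J1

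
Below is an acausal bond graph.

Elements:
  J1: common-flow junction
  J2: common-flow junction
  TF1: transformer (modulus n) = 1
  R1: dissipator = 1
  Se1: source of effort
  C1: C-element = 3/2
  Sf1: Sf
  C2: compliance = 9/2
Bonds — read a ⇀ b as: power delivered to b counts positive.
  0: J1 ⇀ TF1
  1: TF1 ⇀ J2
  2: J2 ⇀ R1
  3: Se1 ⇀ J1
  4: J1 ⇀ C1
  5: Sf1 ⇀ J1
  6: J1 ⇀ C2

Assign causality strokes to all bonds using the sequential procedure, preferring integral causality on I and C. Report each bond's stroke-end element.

#3 stroke at J1  (Se1: effort source, stroke at far end)
#5 stroke at Sf1  (Sf1: flow source, stroke at near end)
#0 stroke at J1  (J1 flow already set via bond 5)
#4 stroke at J1  (J1: bond 5 brought flow, rest push out)
#6 stroke at J1  (common-f at J1 fixed by 5)
#1 stroke at TF1  (through TF1, causality passes straight; one stroke at TF1)
#2 stroke at J2  (1-jn J2 has f-setter on 1)

β0 stroke at J1
β1 stroke at TF1
β2 stroke at J2
β3 stroke at J1
β4 stroke at J1
β5 stroke at Sf1
β6 stroke at J1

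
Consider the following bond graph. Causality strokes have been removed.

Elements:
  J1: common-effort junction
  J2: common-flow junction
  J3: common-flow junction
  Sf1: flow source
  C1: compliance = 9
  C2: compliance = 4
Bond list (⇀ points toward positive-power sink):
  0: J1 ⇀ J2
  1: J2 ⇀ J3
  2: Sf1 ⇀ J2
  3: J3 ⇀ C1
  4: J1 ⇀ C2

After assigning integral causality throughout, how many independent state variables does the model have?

2  (C1, C2 all integral)

b2 stroke→Sf1  (Sf1 fixes flow; stroke at Sf1)
b0 stroke→J2  (1-jn J2 has f-setter on 2)
b1 stroke→J2  (1-jn J2 has f-setter on 2)
b3 stroke→J3  (1-jn J3 has f-setter on 1)
b4 stroke→J1  (J1 needs exactly one e-in)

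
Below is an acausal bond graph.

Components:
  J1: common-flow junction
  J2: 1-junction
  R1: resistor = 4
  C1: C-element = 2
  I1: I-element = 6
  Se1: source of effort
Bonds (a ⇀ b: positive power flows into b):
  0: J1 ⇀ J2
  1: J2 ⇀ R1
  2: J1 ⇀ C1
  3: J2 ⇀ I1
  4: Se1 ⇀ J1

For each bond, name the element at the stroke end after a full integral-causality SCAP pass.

b0 stroke at J2
b1 stroke at J2
b2 stroke at J1
b3 stroke at I1
b4 stroke at J1

b4 stroke at J1  (source Se1 imposes e)
b2 stroke at J1  (C1: C, integral causality)
b0 stroke at J2  (closing 1-jn rule on J1)
b3 stroke at I1  (prefer integral on I1)
b1 stroke at J2  (J2: bond 3 brought flow, rest push out)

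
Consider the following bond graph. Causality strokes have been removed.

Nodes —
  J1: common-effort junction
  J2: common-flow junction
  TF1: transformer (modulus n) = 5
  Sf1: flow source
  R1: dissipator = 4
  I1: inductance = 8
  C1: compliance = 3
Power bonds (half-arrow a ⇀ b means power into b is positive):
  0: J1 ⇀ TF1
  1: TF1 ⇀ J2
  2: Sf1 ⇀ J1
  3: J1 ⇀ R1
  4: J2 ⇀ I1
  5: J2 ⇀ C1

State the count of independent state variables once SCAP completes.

2  (C1, I1 all integral)

bond 2 stroke at Sf1  (Sf1: flow source, stroke at near end)
bond 4 stroke at I1  (prefer integral on I1)
bond 1 stroke at J2  (J2 flow already set via bond 4)
bond 5 stroke at J2  (common-f at J2 fixed by 4)
bond 0 stroke at TF1  (through TF1, causality passes straight; one stroke at TF1)
bond 3 stroke at J1  (only one effort-in slot at J1)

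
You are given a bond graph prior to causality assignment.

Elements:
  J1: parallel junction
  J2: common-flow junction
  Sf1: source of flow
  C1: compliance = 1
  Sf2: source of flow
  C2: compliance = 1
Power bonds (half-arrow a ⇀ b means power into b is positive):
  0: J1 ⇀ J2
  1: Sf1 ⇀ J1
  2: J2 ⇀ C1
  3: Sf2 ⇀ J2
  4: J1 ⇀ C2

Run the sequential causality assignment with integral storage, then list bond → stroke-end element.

b1 stroke at Sf1  (Sf1: flow source, stroke at near end)
b3 stroke at Sf2  (source Sf2 imposes f)
b0 stroke at J2  (common-f at J2 fixed by 3)
b2 stroke at J2  (common-f at J2 fixed by 3)
b4 stroke at J1  (closing 0-jn rule on J1)

bond 0 stroke→J2
bond 1 stroke→Sf1
bond 2 stroke→J2
bond 3 stroke→Sf2
bond 4 stroke→J1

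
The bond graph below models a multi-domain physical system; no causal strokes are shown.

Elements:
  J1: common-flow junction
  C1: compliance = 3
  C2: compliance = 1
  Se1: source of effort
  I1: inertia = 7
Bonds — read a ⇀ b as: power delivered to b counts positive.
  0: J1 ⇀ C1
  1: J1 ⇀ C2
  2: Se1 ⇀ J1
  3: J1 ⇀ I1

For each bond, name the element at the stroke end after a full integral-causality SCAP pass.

b0 stroke→J1
b1 stroke→J1
b2 stroke→J1
b3 stroke→I1

bond 2 stroke→J1  (Se1 (Se) sets effort on bond)
bond 0 stroke→J1  (prefer integral on C1)
bond 1 stroke→J1  (C2: C, integral causality)
bond 3 stroke→I1  (only one flow-in slot at J1)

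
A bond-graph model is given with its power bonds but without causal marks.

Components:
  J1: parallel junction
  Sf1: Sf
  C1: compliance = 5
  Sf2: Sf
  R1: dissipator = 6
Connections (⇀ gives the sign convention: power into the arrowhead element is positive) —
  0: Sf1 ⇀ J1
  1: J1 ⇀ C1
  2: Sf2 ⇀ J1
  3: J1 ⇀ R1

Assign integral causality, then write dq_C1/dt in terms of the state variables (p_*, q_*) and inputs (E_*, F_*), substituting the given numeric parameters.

dq_C1/dt = F_Sf1 + F_Sf2 - q_C1/30

b0 |Sf1  (Sf1: flow source, stroke at near end)
b2 |Sf2  (source Sf2 imposes f)
b1 |J1  (prefer integral on C1)
b3 |R1  (J1: bond 1 brought effort, rest push out)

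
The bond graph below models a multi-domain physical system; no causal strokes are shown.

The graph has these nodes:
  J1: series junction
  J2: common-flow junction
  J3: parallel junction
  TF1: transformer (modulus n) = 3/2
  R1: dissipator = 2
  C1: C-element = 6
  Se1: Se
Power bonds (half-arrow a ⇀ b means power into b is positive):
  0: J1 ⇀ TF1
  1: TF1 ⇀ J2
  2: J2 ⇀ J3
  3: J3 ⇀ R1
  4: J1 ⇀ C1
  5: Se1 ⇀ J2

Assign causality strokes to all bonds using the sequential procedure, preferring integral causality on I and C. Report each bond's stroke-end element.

b0 stroke at TF1
b1 stroke at J2
b2 stroke at J3
b3 stroke at R1
b4 stroke at J1
b5 stroke at J2

b5 stroke→J2  (source Se1 imposes e)
b4 stroke→J1  (C1 integral (e out))
b0 stroke→TF1  (only one flow-in slot at J1)
b1 stroke→J2  (TF1: transformer flips bond 0)
b2 stroke→J3  (J2: last free bond brings flow in)
b3 stroke→R1  (J3: bond 2 brought effort, rest push out)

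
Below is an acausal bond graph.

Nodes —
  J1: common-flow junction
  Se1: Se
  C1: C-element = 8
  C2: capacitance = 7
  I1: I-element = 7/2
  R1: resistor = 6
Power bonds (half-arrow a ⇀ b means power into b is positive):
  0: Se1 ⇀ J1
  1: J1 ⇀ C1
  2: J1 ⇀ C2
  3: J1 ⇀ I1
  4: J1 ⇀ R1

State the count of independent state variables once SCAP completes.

#0 stroke at J1  (Se1 (Se) sets effort on bond)
#1 stroke at J1  (C1 outputs effort q/C1)
#2 stroke at J1  (C2: C, integral causality)
#3 stroke at I1  (I1: I, integral causality)
#4 stroke at J1  (J1: bond 3 brought flow, rest push out)

3  (C1, C2, I1 all integral)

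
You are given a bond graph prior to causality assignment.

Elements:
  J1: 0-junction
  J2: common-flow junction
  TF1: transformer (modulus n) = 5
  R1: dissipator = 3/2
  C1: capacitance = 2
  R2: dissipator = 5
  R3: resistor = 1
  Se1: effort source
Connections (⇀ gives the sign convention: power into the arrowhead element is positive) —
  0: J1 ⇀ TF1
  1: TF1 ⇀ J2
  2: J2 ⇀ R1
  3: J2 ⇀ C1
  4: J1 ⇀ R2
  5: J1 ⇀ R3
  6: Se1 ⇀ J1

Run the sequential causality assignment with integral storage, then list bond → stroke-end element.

bond 0 stroke at TF1
bond 1 stroke at J2
bond 2 stroke at R1
bond 3 stroke at J2
bond 4 stroke at R2
bond 5 stroke at R3
bond 6 stroke at J1

b6 stroke→J1  (source Se1 imposes e)
b0 stroke→TF1  (J1 effort already set via bond 6)
b4 stroke→R2  (common-e at J1 fixed by 6)
b5 stroke→R3  (0-jn J1 has e-setter on 6)
b1 stroke→J2  (TF TF1: opposite of bond 0)
b3 stroke→J2  (prefer integral on C1)
b2 stroke→R1  (J2: last free bond brings flow in)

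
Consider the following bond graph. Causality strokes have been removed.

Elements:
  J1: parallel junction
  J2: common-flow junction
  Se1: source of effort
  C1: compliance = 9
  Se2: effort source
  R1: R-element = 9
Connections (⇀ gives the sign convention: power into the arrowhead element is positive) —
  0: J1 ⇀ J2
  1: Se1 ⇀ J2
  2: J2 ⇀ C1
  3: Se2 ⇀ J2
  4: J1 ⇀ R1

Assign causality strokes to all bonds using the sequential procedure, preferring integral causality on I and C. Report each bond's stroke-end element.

b1 stroke at J2  (Se1 (Se) sets effort on bond)
b3 stroke at J2  (Se2 (Se) sets effort on bond)
b2 stroke at J2  (C1 integral (e out))
b0 stroke at J1  (only one flow-in slot at J2)
b4 stroke at R1  (0-jn J1 has e-setter on 0)

b0 stroke at J1
b1 stroke at J2
b2 stroke at J2
b3 stroke at J2
b4 stroke at R1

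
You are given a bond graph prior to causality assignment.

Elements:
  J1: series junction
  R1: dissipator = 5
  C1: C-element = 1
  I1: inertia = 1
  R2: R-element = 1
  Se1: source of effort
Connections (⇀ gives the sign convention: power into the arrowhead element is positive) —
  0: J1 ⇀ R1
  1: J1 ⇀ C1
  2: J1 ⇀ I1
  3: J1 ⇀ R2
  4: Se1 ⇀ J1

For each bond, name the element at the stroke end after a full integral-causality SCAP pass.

#4 stroke→J1  (Se1 (Se) sets effort on bond)
#1 stroke→J1  (prefer integral on C1)
#2 stroke→I1  (I1 integral (f out))
#0 stroke→J1  (J1 flow already set via bond 2)
#3 stroke→J1  (J1: bond 2 brought flow, rest push out)

#0 stroke at J1
#1 stroke at J1
#2 stroke at I1
#3 stroke at J1
#4 stroke at J1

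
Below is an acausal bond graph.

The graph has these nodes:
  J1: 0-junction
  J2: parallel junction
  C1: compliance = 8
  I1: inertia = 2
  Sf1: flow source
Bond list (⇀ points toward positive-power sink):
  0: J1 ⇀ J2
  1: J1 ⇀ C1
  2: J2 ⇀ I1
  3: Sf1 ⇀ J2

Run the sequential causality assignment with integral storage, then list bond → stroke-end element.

β3 stroke→Sf1  (Sf1 fixes flow; stroke at Sf1)
β1 stroke→J1  (C1 outputs effort q/C1)
β0 stroke→J2  (J1 effort already set via bond 1)
β2 stroke→I1  (J2 effort already set via bond 0)

#0 stroke at J2
#1 stroke at J1
#2 stroke at I1
#3 stroke at Sf1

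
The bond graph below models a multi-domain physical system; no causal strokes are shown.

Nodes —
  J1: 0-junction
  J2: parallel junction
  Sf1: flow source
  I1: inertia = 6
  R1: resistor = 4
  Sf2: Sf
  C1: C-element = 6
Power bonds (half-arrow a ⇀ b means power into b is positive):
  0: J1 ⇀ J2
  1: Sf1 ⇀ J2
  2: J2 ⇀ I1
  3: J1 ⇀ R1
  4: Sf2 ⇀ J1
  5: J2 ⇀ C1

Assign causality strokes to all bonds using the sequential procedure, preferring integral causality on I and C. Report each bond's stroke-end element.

β0 |J1
β1 |Sf1
β2 |I1
β3 |R1
β4 |Sf2
β5 |J2

b1 →Sf1  (Sf1 fixes flow; stroke at Sf1)
b4 →Sf2  (Sf2 (Sf) sets flow on bond)
b2 →I1  (I1 integral (f out))
b5 →J2  (C1 integral (e out))
b0 →J1  (J2: bond 5 brought effort, rest push out)
b3 →R1  (J1: bond 0 brought effort, rest push out)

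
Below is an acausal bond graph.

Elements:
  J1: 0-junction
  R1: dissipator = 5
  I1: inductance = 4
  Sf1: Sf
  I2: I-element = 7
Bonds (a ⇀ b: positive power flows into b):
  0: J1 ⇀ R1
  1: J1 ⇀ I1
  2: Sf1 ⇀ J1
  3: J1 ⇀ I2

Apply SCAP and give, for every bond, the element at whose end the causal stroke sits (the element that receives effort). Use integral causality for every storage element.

#2 stroke at Sf1  (source Sf1 imposes f)
#1 stroke at I1  (prefer integral on I1)
#3 stroke at I2  (I2 outputs flow p/I2)
#0 stroke at J1  (only one effort-in slot at J1)

β0 |J1
β1 |I1
β2 |Sf1
β3 |I2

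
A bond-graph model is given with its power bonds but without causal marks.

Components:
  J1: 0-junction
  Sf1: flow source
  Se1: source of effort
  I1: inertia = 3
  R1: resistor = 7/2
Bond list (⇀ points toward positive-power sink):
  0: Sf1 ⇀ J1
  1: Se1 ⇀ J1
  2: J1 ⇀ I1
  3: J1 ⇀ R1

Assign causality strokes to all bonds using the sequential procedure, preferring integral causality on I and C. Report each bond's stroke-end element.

β0 |Sf1
β1 |J1
β2 |I1
β3 |R1

β0 |Sf1  (Sf1 (Sf) sets flow on bond)
β1 |J1  (source Se1 imposes e)
β2 |I1  (common-e at J1 fixed by 1)
β3 |R1  (J1: bond 1 brought effort, rest push out)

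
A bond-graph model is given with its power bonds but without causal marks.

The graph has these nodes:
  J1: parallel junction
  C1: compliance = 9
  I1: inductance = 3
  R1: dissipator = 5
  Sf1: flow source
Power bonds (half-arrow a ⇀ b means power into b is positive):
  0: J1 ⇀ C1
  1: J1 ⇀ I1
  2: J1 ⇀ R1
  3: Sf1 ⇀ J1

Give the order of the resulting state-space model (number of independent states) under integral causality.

2  (C1, I1 all integral)

β3 →Sf1  (source Sf1 imposes f)
β0 →J1  (C1: C, integral causality)
β1 →I1  (common-e at J1 fixed by 0)
β2 →R1  (common-e at J1 fixed by 0)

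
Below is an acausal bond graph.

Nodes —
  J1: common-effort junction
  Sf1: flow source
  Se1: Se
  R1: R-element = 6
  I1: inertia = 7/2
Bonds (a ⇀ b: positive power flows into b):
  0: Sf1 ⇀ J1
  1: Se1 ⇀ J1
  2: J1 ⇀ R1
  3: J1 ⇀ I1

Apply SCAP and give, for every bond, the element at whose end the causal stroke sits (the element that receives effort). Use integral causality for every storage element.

b0 |Sf1  (Sf1: flow source, stroke at near end)
b1 |J1  (Se1 fixes effort; stroke away)
b2 |R1  (J1 effort already set via bond 1)
b3 |I1  (common-e at J1 fixed by 1)

bond 0 stroke→Sf1
bond 1 stroke→J1
bond 2 stroke→R1
bond 3 stroke→I1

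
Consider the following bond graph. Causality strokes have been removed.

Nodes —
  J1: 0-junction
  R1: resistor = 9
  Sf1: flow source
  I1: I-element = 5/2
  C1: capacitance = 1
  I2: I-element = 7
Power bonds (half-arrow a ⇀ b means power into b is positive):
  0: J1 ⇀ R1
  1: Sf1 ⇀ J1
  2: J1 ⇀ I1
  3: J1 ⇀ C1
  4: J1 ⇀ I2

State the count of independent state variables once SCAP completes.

3  (C1, I1, I2 all integral)

β1 stroke at Sf1  (Sf1 (Sf) sets flow on bond)
β2 stroke at I1  (prefer integral on I1)
β3 stroke at J1  (prefer integral on C1)
β0 stroke at R1  (0-jn J1 has e-setter on 3)
β4 stroke at I2  (common-e at J1 fixed by 3)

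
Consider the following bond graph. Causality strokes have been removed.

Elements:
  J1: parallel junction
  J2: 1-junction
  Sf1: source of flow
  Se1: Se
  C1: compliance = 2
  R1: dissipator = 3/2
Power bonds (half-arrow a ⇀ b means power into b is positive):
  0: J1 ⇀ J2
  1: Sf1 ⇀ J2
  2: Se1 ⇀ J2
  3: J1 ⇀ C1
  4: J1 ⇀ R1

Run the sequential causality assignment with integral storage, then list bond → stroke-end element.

b0 stroke→J2
b1 stroke→Sf1
b2 stroke→J2
b3 stroke→J1
b4 stroke→R1

#1 →Sf1  (Sf1 fixes flow; stroke at Sf1)
#2 →J2  (source Se1 imposes e)
#0 →J2  (J2: bond 1 brought flow, rest push out)
#3 →J1  (C1 integral (e out))
#4 →R1  (J1 effort already set via bond 3)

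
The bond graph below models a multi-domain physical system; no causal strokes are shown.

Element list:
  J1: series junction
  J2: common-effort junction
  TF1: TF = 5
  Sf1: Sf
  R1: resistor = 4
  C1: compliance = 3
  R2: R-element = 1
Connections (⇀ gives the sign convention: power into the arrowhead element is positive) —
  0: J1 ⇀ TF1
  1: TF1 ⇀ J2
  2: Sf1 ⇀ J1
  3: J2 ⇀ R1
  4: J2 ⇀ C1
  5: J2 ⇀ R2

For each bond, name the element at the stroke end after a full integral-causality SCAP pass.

#0 |J1
#1 |TF1
#2 |Sf1
#3 |R1
#4 |J2
#5 |R2

b2 |Sf1  (source Sf1 imposes f)
b0 |J1  (common-f at J1 fixed by 2)
b1 |TF1  (through TF1, causality passes straight; one stroke at TF1)
b4 |J2  (C1 integral (e out))
b3 |R1  (J2: bond 4 brought effort, rest push out)
b5 |R2  (J2 effort already set via bond 4)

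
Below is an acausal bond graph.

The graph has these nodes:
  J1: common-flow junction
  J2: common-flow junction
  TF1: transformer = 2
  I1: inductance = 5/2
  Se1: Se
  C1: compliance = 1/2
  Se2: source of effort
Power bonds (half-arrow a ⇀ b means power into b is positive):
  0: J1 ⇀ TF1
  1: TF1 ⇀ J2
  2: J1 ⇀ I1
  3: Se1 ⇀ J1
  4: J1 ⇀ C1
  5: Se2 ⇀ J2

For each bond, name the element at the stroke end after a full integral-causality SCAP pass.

bond 0 stroke→J1
bond 1 stroke→TF1
bond 2 stroke→I1
bond 3 stroke→J1
bond 4 stroke→J1
bond 5 stroke→J2

β3 stroke at J1  (Se1: effort source, stroke at far end)
β5 stroke at J2  (Se2: effort source, stroke at far end)
β1 stroke at TF1  (only one flow-in slot at J2)
β0 stroke at J1  (TF1: transformer flips bond 1)
β2 stroke at I1  (I1 integral (f out))
β4 stroke at J1  (1-jn J1 has f-setter on 2)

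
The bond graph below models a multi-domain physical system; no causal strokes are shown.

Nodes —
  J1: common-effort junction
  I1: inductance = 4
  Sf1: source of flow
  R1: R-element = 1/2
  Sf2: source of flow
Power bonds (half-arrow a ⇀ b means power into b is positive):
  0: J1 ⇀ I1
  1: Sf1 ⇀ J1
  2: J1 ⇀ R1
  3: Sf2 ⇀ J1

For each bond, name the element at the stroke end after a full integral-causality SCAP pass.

bond 0 stroke→I1
bond 1 stroke→Sf1
bond 2 stroke→J1
bond 3 stroke→Sf2

β1 →Sf1  (Sf1 (Sf) sets flow on bond)
β3 →Sf2  (source Sf2 imposes f)
β0 →I1  (I1 integral (f out))
β2 →J1  (J1: last free bond brings effort in)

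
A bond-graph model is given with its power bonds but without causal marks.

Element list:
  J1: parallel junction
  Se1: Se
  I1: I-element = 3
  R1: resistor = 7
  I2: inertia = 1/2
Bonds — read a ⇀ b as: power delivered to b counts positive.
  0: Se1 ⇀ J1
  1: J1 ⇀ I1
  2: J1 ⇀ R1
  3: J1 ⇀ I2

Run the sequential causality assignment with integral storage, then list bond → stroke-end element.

β0 →J1
β1 →I1
β2 →R1
β3 →I2

bond 0 stroke at J1  (source Se1 imposes e)
bond 1 stroke at I1  (J1: bond 0 brought effort, rest push out)
bond 2 stroke at R1  (J1: bond 0 brought effort, rest push out)
bond 3 stroke at I2  (common-e at J1 fixed by 0)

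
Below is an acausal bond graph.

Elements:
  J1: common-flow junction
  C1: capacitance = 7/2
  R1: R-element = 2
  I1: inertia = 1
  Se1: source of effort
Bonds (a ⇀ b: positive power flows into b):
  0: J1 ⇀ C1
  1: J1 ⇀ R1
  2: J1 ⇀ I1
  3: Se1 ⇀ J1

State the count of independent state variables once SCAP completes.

#3 →J1  (Se1: effort source, stroke at far end)
#0 →J1  (C1: C, integral causality)
#2 →I1  (I1 integral (f out))
#1 →J1  (J1 flow already set via bond 2)

2  (C1, I1 all integral)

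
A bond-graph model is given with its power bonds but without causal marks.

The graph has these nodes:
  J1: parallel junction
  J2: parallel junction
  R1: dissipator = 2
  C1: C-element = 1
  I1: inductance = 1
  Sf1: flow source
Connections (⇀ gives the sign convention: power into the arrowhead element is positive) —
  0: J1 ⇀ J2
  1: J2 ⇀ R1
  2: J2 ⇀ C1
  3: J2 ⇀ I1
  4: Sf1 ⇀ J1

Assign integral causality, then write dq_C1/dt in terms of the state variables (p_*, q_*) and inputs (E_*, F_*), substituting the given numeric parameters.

β4 |Sf1  (Sf1 (Sf) sets flow on bond)
β0 |J1  (only one effort-in slot at J1)
β2 |J2  (C1 outputs effort q/C1)
β1 |R1  (0-jn J2 has e-setter on 2)
β3 |I1  (J2 effort already set via bond 2)

dq_C1/dt = F_Sf1 - p_I1 - q_C1/2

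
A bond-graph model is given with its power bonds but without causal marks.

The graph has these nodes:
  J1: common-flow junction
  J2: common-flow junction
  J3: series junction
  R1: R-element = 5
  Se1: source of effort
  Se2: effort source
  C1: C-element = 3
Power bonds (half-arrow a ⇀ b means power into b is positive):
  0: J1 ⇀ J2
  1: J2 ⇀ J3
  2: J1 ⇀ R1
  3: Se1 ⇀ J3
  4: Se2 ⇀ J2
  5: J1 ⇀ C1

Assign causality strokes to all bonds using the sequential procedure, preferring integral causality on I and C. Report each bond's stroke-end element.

bond 0 stroke→J1
bond 1 stroke→J2
bond 2 stroke→R1
bond 3 stroke→J3
bond 4 stroke→J2
bond 5 stroke→J1

#3 stroke→J3  (Se1 (Se) sets effort on bond)
#4 stroke→J2  (Se2: effort source, stroke at far end)
#1 stroke→J2  (J3: last free bond brings flow in)
#0 stroke→J1  (closing 1-jn rule on J2)
#5 stroke→J1  (C1 integral (e out))
#2 stroke→R1  (only one flow-in slot at J1)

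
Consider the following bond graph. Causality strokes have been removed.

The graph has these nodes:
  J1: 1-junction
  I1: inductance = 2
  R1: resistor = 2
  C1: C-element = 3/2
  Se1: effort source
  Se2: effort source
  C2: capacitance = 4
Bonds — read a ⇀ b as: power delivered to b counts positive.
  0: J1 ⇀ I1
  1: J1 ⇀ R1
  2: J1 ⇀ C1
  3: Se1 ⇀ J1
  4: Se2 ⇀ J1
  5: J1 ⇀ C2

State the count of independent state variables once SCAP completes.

3  (C1, C2, I1 all integral)

#3 |J1  (Se1 fixes effort; stroke away)
#4 |J1  (Se2 fixes effort; stroke away)
#0 |I1  (I1 outputs flow p/I1)
#1 |J1  (1-jn J1 has f-setter on 0)
#2 |J1  (1-jn J1 has f-setter on 0)
#5 |J1  (common-f at J1 fixed by 0)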